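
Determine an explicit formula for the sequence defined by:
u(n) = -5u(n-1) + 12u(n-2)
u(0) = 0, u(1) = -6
Characteristic equation: x² + 5x - 12 = 0.
Discriminant Δ = (-5)² + 4·(12) = 73.
Roots r₁,₂ = (-5 ± √73)/2, so r₁ = - \frac{5}{2} + \frac{\sqrt{73}}{2}, r₂ = - \frac{\sqrt{73}}{2} - \frac{5}{2}.
General solution: u(n) = A·r₁^n + B·r₂^n.
From the initial conditions, A + B = 0 and r₁A + r₂B = -6.
Since r₁ - r₂ = √73: A = (-6 - (0)r₂)/√73 = - \frac{6 \sqrt{73}}{73}, and B = 0 - A = \frac{6 \sqrt{73}}{73}.
So u(n) = \left(- \frac{6 \sqrt{73}}{73}\right)\left(- \frac{5}{2} + \frac{\sqrt{73}}{2}\right)^n + \left(\frac{6 \sqrt{73}}{73}\right)\left(- \frac{\sqrt{73}}{2} - \frac{5}{2}\right)^n.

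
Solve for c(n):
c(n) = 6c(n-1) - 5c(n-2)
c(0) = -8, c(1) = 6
Characteristic equation: x² - 6x + 5 = 0, which factors as (x - (5))(x - (1)) = 0.
Roots r₁ = 5, r₂ = 1 (distinct).
General solution: c(n) = A·(5)^n + B·(1)^n.
From c(0) = -8: A + B = -8.
From c(1) = 6: 5A + B = 6.
Solving: A = \frac{7}{2}, B = - \frac{23}{2}.
So c(n) = \frac{7 \cdot 5^{n}}{2} - \frac{23}{2}.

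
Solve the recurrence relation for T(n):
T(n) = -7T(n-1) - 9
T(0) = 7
First-order linear non-homogeneous.
Homogeneous solution: T_h(n) = A·(-7)^n.
Try constant particular solution T_p = K: K = -7K - 9 ⇒ K = - \frac{9}{8}.
General: T(n) = A·(-7)^n - \frac{9}{8}.
Apply T(0) = 7: A - \frac{9}{8} = 7 ⇒ A = \frac{65}{8}.
So T(n) = \frac{65 \left(-7\right)^{n}}{8} - \frac{9}{8}.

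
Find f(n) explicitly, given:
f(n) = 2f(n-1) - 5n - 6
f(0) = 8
First-order linear with linear forcing.
Homogeneous solution: f_h(n) = A·(2)^n.
Try particular f_p(n) = pn + q. Substituting:
  pn + q = 2(p(n-1) + q) - 5n - 6.
Matching the n-coefficient: p = 2p - 5 ⇒ p = 5.
Matching constants: q = -2p + 2q - 6 ⇒ q = 16.
General: f(n) = A·(2)^n + 5 n + 16.
Apply f(0) = 8: A + 16 = 8 ⇒ A = -8.
So f(n) = - 8 \cdot 2^{n} + 5 n + 16.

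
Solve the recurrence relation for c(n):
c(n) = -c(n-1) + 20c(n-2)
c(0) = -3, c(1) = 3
Characteristic equation: x² + x - 20 = 0, which factors as (x - (4))(x - (-5)) = 0.
Roots r₁ = 4, r₂ = -5 (distinct).
General solution: c(n) = A·(4)^n + B·(-5)^n.
From c(0) = -3: A + B = -3.
From c(1) = 3: 4A - 5B = 3.
Solving: A = - \frac{4}{3}, B = - \frac{5}{3}.
So c(n) = - \frac{5 \left(-5\right)^{n}}{3} - \frac{4 \cdot 4^{n}}{3}.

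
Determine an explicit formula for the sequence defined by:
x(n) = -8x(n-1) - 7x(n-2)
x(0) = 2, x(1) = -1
Characteristic equation: x² + 8x + 7 = 0, which factors as (x - (-7))(x - (-1)) = 0.
Roots r₁ = -7, r₂ = -1 (distinct).
General solution: x(n) = A·(-7)^n + B·(-1)^n.
From x(0) = 2: A + B = 2.
From x(1) = -1: -7A - B = -1.
Solving: A = - \frac{1}{6}, B = \frac{13}{6}.
So x(n) = \frac{13 \left(-1\right)^{n}}{6} - \frac{\left(-7\right)^{n}}{6}.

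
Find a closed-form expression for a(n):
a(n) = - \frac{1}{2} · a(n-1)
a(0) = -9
Pure geometric recurrence with ratio - \frac{1}{2}.
By induction a(n) = a(0) · (- \frac{1}{2})^n = - 9 \left(- \frac{1}{2}\right)^{n}.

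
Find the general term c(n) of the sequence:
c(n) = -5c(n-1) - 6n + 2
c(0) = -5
First-order linear with linear forcing.
Homogeneous solution: c_h(n) = A·(-5)^n.
Try particular c_p(n) = pn + q. Substituting:
  pn + q = -5(p(n-1) + q) - 6n + 2.
Matching the n-coefficient: p = -5p - 6 ⇒ p = -1.
Matching constants: q = 5p - 5q + 2 ⇒ q = - \frac{1}{2}.
General: c(n) = A·(-5)^n - n - \frac{1}{2}.
Apply c(0) = -5: A - \frac{1}{2} = -5 ⇒ A = - \frac{9}{2}.
So c(n) = - \frac{9 \left(-5\right)^{n}}{2} - n - \frac{1}{2}.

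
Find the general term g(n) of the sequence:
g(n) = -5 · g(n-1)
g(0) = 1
Pure geometric recurrence with ratio -5.
By induction g(n) = g(0) · (-5)^n = \left(-5\right)^{n}.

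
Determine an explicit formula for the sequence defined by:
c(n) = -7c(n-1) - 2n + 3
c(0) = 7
First-order linear with linear forcing.
Homogeneous solution: c_h(n) = A·(-7)^n.
Try particular c_p(n) = pn + q. Substituting:
  pn + q = -7(p(n-1) + q) - 2n + 3.
Matching the n-coefficient: p = -7p - 2 ⇒ p = - \frac{1}{4}.
Matching constants: q = 7p - 7q + 3 ⇒ q = \frac{5}{32}.
General: c(n) = A·(-7)^n - \frac{n}{4} + \frac{5}{32}.
Apply c(0) = 7: A + \frac{5}{32} = 7 ⇒ A = \frac{219}{32}.
So c(n) = \frac{219 \left(-7\right)^{n}}{32} - \frac{n}{4} + \frac{5}{32}.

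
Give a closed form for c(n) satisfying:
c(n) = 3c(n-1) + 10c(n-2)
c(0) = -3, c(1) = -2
Characteristic equation: x² - 3x - 10 = 0, which factors as (x - (-2))(x - (5)) = 0.
Roots r₁ = -2, r₂ = 5 (distinct).
General solution: c(n) = A·(-2)^n + B·(5)^n.
From c(0) = -3: A + B = -3.
From c(1) = -2: -2A + 5B = -2.
Solving: A = - \frac{13}{7}, B = - \frac{8}{7}.
So c(n) = - \frac{13 \left(-2\right)^{n}}{7} - \frac{8 \cdot 5^{n}}{7}.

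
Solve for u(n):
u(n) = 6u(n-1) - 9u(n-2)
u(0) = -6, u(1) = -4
Characteristic equation: x² - 6x + 9 = 0, which is (x - (3))².
Repeated root r = 3.
General solution: u(n) = (A + Bn)·(3)^n.
From u(0) = -6: A = -6.
From u(1) = -4: (A + B)·(3) = -4 ⇒ B = \frac{14}{3}.
So u(n) = \left(\frac{14 n}{3} - 6\right) \cdot (3)^n.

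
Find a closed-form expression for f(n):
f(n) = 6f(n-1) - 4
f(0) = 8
First-order linear non-homogeneous.
Homogeneous solution: f_h(n) = A·(6)^n.
Try constant particular solution f_p = K: K = 6K - 4 ⇒ K = \frac{4}{5}.
General: f(n) = A·(6)^n + \frac{4}{5}.
Apply f(0) = 8: A + \frac{4}{5} = 8 ⇒ A = \frac{36}{5}.
So f(n) = \frac{36 \cdot 6^{n}}{5} + \frac{4}{5}.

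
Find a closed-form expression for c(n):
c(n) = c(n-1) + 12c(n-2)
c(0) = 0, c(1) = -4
Characteristic equation: x² - x - 12 = 0, which factors as (x - (4))(x - (-3)) = 0.
Roots r₁ = 4, r₂ = -3 (distinct).
General solution: c(n) = A·(4)^n + B·(-3)^n.
From c(0) = 0: A + B = 0.
From c(1) = -4: 4A - 3B = -4.
Solving: A = - \frac{4}{7}, B = \frac{4}{7}.
So c(n) = \frac{4 \left(-3\right)^{n}}{7} - \frac{4 \cdot 4^{n}}{7}.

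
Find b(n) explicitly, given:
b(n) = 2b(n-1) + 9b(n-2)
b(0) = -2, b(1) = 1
Characteristic equation: x² - 2x - 9 = 0.
Discriminant Δ = (2)² + 4·(9) = 40.
Roots r₁,₂ = (2 ± √40)/2, so r₁ = 1 + \sqrt{10}, r₂ = 1 - \sqrt{10}.
General solution: b(n) = A·r₁^n + B·r₂^n.
From the initial conditions, A + B = -2 and r₁A + r₂B = 1.
Since r₁ - r₂ = √40: A = (1 - (-2)r₂)/√40 = -1 + \frac{3 \sqrt{10}}{20}, and B = -2 - A = -1 - \frac{3 \sqrt{10}}{20}.
So b(n) = \left(-1 + \frac{3 \sqrt{10}}{20}\right)\left(1 + \sqrt{10}\right)^n + \left(-1 - \frac{3 \sqrt{10}}{20}\right)\left(1 - \sqrt{10}\right)^n.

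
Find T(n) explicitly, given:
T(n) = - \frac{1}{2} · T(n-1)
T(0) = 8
Pure geometric recurrence with ratio - \frac{1}{2}.
By induction T(n) = T(0) · (- \frac{1}{2})^n = 8 \left(- \frac{1}{2}\right)^{n}.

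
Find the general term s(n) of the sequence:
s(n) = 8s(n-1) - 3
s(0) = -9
First-order linear non-homogeneous.
Homogeneous solution: s_h(n) = A·(8)^n.
Try constant particular solution s_p = K: K = 8K - 3 ⇒ K = \frac{3}{7}.
General: s(n) = A·(8)^n + \frac{3}{7}.
Apply s(0) = -9: A + \frac{3}{7} = -9 ⇒ A = - \frac{66}{7}.
So s(n) = \frac{3}{7} - \frac{66 \cdot 8^{n}}{7}.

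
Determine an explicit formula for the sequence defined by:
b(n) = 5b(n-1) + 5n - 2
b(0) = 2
First-order linear with linear forcing.
Homogeneous solution: b_h(n) = A·(5)^n.
Try particular b_p(n) = pn + q. Substituting:
  pn + q = 5(p(n-1) + q) + 5n - 2.
Matching the n-coefficient: p = 5p + 5 ⇒ p = - \frac{5}{4}.
Matching constants: q = -5p + 5q - 2 ⇒ q = - \frac{17}{16}.
General: b(n) = A·(5)^n - \frac{5 n}{4} - \frac{17}{16}.
Apply b(0) = 2: A - \frac{17}{16} = 2 ⇒ A = \frac{49}{16}.
So b(n) = \frac{49 \cdot 5^{n}}{16} - \frac{5 n}{4} - \frac{17}{16}.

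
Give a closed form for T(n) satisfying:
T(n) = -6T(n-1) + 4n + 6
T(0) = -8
First-order linear with linear forcing.
Homogeneous solution: T_h(n) = A·(-6)^n.
Try particular T_p(n) = pn + q. Substituting:
  pn + q = -6(p(n-1) + q) + 4n + 6.
Matching the n-coefficient: p = -6p + 4 ⇒ p = \frac{4}{7}.
Matching constants: q = 6p - 6q + 6 ⇒ q = \frac{66}{49}.
General: T(n) = A·(-6)^n + \frac{4 n}{7} + \frac{66}{49}.
Apply T(0) = -8: A + \frac{66}{49} = -8 ⇒ A = - \frac{458}{49}.
So T(n) = - \frac{458 \left(-6\right)^{n}}{49} + \frac{4 n}{7} + \frac{66}{49}.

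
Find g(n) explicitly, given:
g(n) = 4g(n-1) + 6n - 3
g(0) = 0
First-order linear with linear forcing.
Homogeneous solution: g_h(n) = A·(4)^n.
Try particular g_p(n) = pn + q. Substituting:
  pn + q = 4(p(n-1) + q) + 6n - 3.
Matching the n-coefficient: p = 4p + 6 ⇒ p = -2.
Matching constants: q = -4p + 4q - 3 ⇒ q = - \frac{5}{3}.
General: g(n) = A·(4)^n - 2 n - \frac{5}{3}.
Apply g(0) = 0: A - \frac{5}{3} = 0 ⇒ A = \frac{5}{3}.
So g(n) = \frac{5 \cdot 4^{n}}{3} - 2 n - \frac{5}{3}.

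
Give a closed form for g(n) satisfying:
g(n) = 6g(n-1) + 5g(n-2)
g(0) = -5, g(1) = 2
Characteristic equation: x² - 6x - 5 = 0.
Discriminant Δ = (6)² + 4·(5) = 56.
Roots r₁,₂ = (6 ± √56)/2, so r₁ = 3 + \sqrt{14}, r₂ = 3 - \sqrt{14}.
General solution: g(n) = A·r₁^n + B·r₂^n.
From the initial conditions, A + B = -5 and r₁A + r₂B = 2.
Since r₁ - r₂ = √56: A = (2 - (-5)r₂)/√56 = - \frac{5}{2} + \frac{17 \sqrt{14}}{28}, and B = -5 - A = - \frac{5}{2} - \frac{17 \sqrt{14}}{28}.
So g(n) = \left(- \frac{5}{2} + \frac{17 \sqrt{14}}{28}\right)\left(3 + \sqrt{14}\right)^n + \left(- \frac{5}{2} - \frac{17 \sqrt{14}}{28}\right)\left(3 - \sqrt{14}\right)^n.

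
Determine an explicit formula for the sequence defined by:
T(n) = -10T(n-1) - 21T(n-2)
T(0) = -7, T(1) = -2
Characteristic equation: x² + 10x + 21 = 0, which factors as (x - (-7))(x - (-3)) = 0.
Roots r₁ = -7, r₂ = -3 (distinct).
General solution: T(n) = A·(-7)^n + B·(-3)^n.
From T(0) = -7: A + B = -7.
From T(1) = -2: -7A - 3B = -2.
Solving: A = \frac{23}{4}, B = - \frac{51}{4}.
So T(n) = - \frac{51 \left(-3\right)^{n}}{4} + \frac{23 \left(-7\right)^{n}}{4}.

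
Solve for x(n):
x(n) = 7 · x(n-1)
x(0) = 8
Pure geometric recurrence with ratio 7.
By induction x(n) = x(0) · (7)^n = 8 \cdot 7^{n}.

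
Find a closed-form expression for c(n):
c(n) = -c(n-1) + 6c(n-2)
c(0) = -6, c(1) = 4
Characteristic equation: x² + x - 6 = 0, which factors as (x - (2))(x - (-3)) = 0.
Roots r₁ = 2, r₂ = -3 (distinct).
General solution: c(n) = A·(2)^n + B·(-3)^n.
From c(0) = -6: A + B = -6.
From c(1) = 4: 2A - 3B = 4.
Solving: A = - \frac{14}{5}, B = - \frac{16}{5}.
So c(n) = - \frac{16 \left(-3\right)^{n}}{5} - \frac{14 \cdot 2^{n}}{5}.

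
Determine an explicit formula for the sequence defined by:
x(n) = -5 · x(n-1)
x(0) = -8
Pure geometric recurrence with ratio -5.
By induction x(n) = x(0) · (-5)^n = - 8 \left(-5\right)^{n}.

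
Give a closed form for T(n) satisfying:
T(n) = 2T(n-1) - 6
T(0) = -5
First-order linear non-homogeneous.
Homogeneous solution: T_h(n) = A·(2)^n.
Try constant particular solution T_p = K: K = 2K - 6 ⇒ K = 6.
General: T(n) = A·(2)^n + 6.
Apply T(0) = -5: A + 6 = -5 ⇒ A = -11.
So T(n) = 6 - 11 \cdot 2^{n}.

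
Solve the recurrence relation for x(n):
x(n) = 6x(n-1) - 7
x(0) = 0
First-order linear non-homogeneous.
Homogeneous solution: x_h(n) = A·(6)^n.
Try constant particular solution x_p = K: K = 6K - 7 ⇒ K = \frac{7}{5}.
General: x(n) = A·(6)^n + \frac{7}{5}.
Apply x(0) = 0: A + \frac{7}{5} = 0 ⇒ A = - \frac{7}{5}.
So x(n) = \frac{7}{5} - \frac{7 \cdot 6^{n}}{5}.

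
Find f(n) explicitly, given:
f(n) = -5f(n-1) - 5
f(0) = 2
First-order linear non-homogeneous.
Homogeneous solution: f_h(n) = A·(-5)^n.
Try constant particular solution f_p = K: K = -5K - 5 ⇒ K = - \frac{5}{6}.
General: f(n) = A·(-5)^n - \frac{5}{6}.
Apply f(0) = 2: A - \frac{5}{6} = 2 ⇒ A = \frac{17}{6}.
So f(n) = \frac{17 \left(-5\right)^{n}}{6} - \frac{5}{6}.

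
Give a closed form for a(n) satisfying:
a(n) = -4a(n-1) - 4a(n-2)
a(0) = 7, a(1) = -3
Characteristic equation: x² + 4x + 4 = 0, which is (x - (-2))².
Repeated root r = -2.
General solution: a(n) = (A + Bn)·(-2)^n.
From a(0) = 7: A = 7.
From a(1) = -3: (A + B)·(-2) = -3 ⇒ B = - \frac{11}{2}.
So a(n) = \left(7 - \frac{11 n}{2}\right) \cdot (-2)^n.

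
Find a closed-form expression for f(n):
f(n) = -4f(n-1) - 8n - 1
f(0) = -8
First-order linear with linear forcing.
Homogeneous solution: f_h(n) = A·(-4)^n.
Try particular f_p(n) = pn + q. Substituting:
  pn + q = -4(p(n-1) + q) - 8n - 1.
Matching the n-coefficient: p = -4p - 8 ⇒ p = - \frac{8}{5}.
Matching constants: q = 4p - 4q - 1 ⇒ q = - \frac{37}{25}.
General: f(n) = A·(-4)^n - \frac{8 n}{5} - \frac{37}{25}.
Apply f(0) = -8: A - \frac{37}{25} = -8 ⇒ A = - \frac{163}{25}.
So f(n) = - \frac{163 \left(-4\right)^{n}}{25} - \frac{8 n}{5} - \frac{37}{25}.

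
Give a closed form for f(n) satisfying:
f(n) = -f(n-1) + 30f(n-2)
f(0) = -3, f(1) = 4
Characteristic equation: x² + x - 30 = 0, which factors as (x - (5))(x - (-6)) = 0.
Roots r₁ = 5, r₂ = -6 (distinct).
General solution: f(n) = A·(5)^n + B·(-6)^n.
From f(0) = -3: A + B = -3.
From f(1) = 4: 5A - 6B = 4.
Solving: A = - \frac{14}{11}, B = - \frac{19}{11}.
So f(n) = - \frac{19 \left(-6\right)^{n}}{11} - \frac{14 \cdot 5^{n}}{11}.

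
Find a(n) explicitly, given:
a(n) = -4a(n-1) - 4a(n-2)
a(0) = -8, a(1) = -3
Characteristic equation: x² + 4x + 4 = 0, which is (x - (-2))².
Repeated root r = -2.
General solution: a(n) = (A + Bn)·(-2)^n.
From a(0) = -8: A = -8.
From a(1) = -3: (A + B)·(-2) = -3 ⇒ B = \frac{19}{2}.
So a(n) = \left(\frac{19 n}{2} - 8\right) \cdot (-2)^n.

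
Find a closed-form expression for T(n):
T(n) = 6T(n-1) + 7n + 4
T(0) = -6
First-order linear with linear forcing.
Homogeneous solution: T_h(n) = A·(6)^n.
Try particular T_p(n) = pn + q. Substituting:
  pn + q = 6(p(n-1) + q) + 7n + 4.
Matching the n-coefficient: p = 6p + 7 ⇒ p = - \frac{7}{5}.
Matching constants: q = -6p + 6q + 4 ⇒ q = - \frac{62}{25}.
General: T(n) = A·(6)^n - \frac{7 n}{5} - \frac{62}{25}.
Apply T(0) = -6: A - \frac{62}{25} = -6 ⇒ A = - \frac{88}{25}.
So T(n) = - \frac{88 \cdot 6^{n}}{25} - \frac{7 n}{5} - \frac{62}{25}.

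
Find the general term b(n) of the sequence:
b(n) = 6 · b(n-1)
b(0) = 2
Pure geometric recurrence with ratio 6.
By induction b(n) = b(0) · (6)^n = 2 \cdot 6^{n}.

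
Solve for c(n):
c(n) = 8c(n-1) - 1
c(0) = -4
First-order linear non-homogeneous.
Homogeneous solution: c_h(n) = A·(8)^n.
Try constant particular solution c_p = K: K = 8K - 1 ⇒ K = \frac{1}{7}.
General: c(n) = A·(8)^n + \frac{1}{7}.
Apply c(0) = -4: A + \frac{1}{7} = -4 ⇒ A = - \frac{29}{7}.
So c(n) = \frac{1}{7} - \frac{29 \cdot 8^{n}}{7}.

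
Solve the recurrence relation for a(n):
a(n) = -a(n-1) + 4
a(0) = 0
First-order linear non-homogeneous.
Homogeneous solution: a_h(n) = A·(-1)^n.
Try constant particular solution a_p = K: K = -K + 4 ⇒ K = 2.
General: a(n) = A·(-1)^n + 2.
Apply a(0) = 0: A + 2 = 0 ⇒ A = -2.
So a(n) = 2 - 2 \left(-1\right)^{n}.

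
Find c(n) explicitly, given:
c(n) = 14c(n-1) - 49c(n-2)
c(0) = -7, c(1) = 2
Characteristic equation: x² - 14x + 49 = 0, which is (x - (7))².
Repeated root r = 7.
General solution: c(n) = (A + Bn)·(7)^n.
From c(0) = -7: A = -7.
From c(1) = 2: (A + B)·(7) = 2 ⇒ B = \frac{51}{7}.
So c(n) = \left(\frac{51 n}{7} - 7\right) \cdot (7)^n.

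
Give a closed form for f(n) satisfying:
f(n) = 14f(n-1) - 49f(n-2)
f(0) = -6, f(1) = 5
Characteristic equation: x² - 14x + 49 = 0, which is (x - (7))².
Repeated root r = 7.
General solution: f(n) = (A + Bn)·(7)^n.
From f(0) = -6: A = -6.
From f(1) = 5: (A + B)·(7) = 5 ⇒ B = \frac{47}{7}.
So f(n) = \left(\frac{47 n}{7} - 6\right) \cdot (7)^n.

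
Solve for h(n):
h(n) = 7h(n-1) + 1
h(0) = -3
First-order linear non-homogeneous.
Homogeneous solution: h_h(n) = A·(7)^n.
Try constant particular solution h_p = K: K = 7K + 1 ⇒ K = - \frac{1}{6}.
General: h(n) = A·(7)^n - \frac{1}{6}.
Apply h(0) = -3: A - \frac{1}{6} = -3 ⇒ A = - \frac{17}{6}.
So h(n) = - \frac{17 \cdot 7^{n}}{6} - \frac{1}{6}.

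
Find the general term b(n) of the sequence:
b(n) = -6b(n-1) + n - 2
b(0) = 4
First-order linear with linear forcing.
Homogeneous solution: b_h(n) = A·(-6)^n.
Try particular b_p(n) = pn + q. Substituting:
  pn + q = -6(p(n-1) + q) + n - 2.
Matching the n-coefficient: p = -6p + 1 ⇒ p = \frac{1}{7}.
Matching constants: q = 6p - 6q - 2 ⇒ q = - \frac{8}{49}.
General: b(n) = A·(-6)^n + \frac{n}{7} - \frac{8}{49}.
Apply b(0) = 4: A - \frac{8}{49} = 4 ⇒ A = \frac{204}{49}.
So b(n) = \frac{204 \left(-6\right)^{n}}{49} + \frac{n}{7} - \frac{8}{49}.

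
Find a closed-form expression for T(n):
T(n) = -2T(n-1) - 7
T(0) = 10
First-order linear non-homogeneous.
Homogeneous solution: T_h(n) = A·(-2)^n.
Try constant particular solution T_p = K: K = -2K - 7 ⇒ K = - \frac{7}{3}.
General: T(n) = A·(-2)^n - \frac{7}{3}.
Apply T(0) = 10: A - \frac{7}{3} = 10 ⇒ A = \frac{37}{3}.
So T(n) = \frac{37 \left(-2\right)^{n}}{3} - \frac{7}{3}.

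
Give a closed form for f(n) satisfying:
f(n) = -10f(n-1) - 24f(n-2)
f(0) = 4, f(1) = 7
Characteristic equation: x² + 10x + 24 = 0, which factors as (x - (-4))(x - (-6)) = 0.
Roots r₁ = -4, r₂ = -6 (distinct).
General solution: f(n) = A·(-4)^n + B·(-6)^n.
From f(0) = 4: A + B = 4.
From f(1) = 7: -4A - 6B = 7.
Solving: A = \frac{31}{2}, B = - \frac{23}{2}.
So f(n) = \frac{31 \left(-4\right)^{n}}{2} - \frac{23 \left(-6\right)^{n}}{2}.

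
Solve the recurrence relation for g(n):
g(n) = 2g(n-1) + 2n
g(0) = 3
First-order linear with linear forcing.
Homogeneous solution: g_h(n) = A·(2)^n.
Try particular g_p(n) = pn + q. Substituting:
  pn + q = 2(p(n-1) + q) + 2n.
Matching the n-coefficient: p = 2p + 2 ⇒ p = -2.
Matching constants: q = -2p + 2q ⇒ q = -4.
General: g(n) = A·(2)^n - 2 n - 4.
Apply g(0) = 3: A - 4 = 3 ⇒ A = 7.
So g(n) = 7 \cdot 2^{n} - 2 n - 4.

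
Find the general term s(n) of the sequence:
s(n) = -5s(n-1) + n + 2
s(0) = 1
First-order linear with linear forcing.
Homogeneous solution: s_h(n) = A·(-5)^n.
Try particular s_p(n) = pn + q. Substituting:
  pn + q = -5(p(n-1) + q) + n + 2.
Matching the n-coefficient: p = -5p + 1 ⇒ p = \frac{1}{6}.
Matching constants: q = 5p - 5q + 2 ⇒ q = \frac{17}{36}.
General: s(n) = A·(-5)^n + \frac{n}{6} + \frac{17}{36}.
Apply s(0) = 1: A + \frac{17}{36} = 1 ⇒ A = \frac{19}{36}.
So s(n) = \frac{19 \left(-5\right)^{n}}{36} + \frac{n}{6} + \frac{17}{36}.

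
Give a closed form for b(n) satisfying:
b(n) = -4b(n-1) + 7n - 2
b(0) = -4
First-order linear with linear forcing.
Homogeneous solution: b_h(n) = A·(-4)^n.
Try particular b_p(n) = pn + q. Substituting:
  pn + q = -4(p(n-1) + q) + 7n - 2.
Matching the n-coefficient: p = -4p + 7 ⇒ p = \frac{7}{5}.
Matching constants: q = 4p - 4q - 2 ⇒ q = \frac{18}{25}.
General: b(n) = A·(-4)^n + \frac{7 n}{5} + \frac{18}{25}.
Apply b(0) = -4: A + \frac{18}{25} = -4 ⇒ A = - \frac{118}{25}.
So b(n) = - \frac{118 \left(-4\right)^{n}}{25} + \frac{7 n}{5} + \frac{18}{25}.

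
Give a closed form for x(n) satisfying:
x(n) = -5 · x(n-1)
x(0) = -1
Pure geometric recurrence with ratio -5.
By induction x(n) = x(0) · (-5)^n = - \left(-5\right)^{n}.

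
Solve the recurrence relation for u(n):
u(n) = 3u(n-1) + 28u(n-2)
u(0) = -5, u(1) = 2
Characteristic equation: x² - 3x - 28 = 0, which factors as (x - (7))(x - (-4)) = 0.
Roots r₁ = 7, r₂ = -4 (distinct).
General solution: u(n) = A·(7)^n + B·(-4)^n.
From u(0) = -5: A + B = -5.
From u(1) = 2: 7A - 4B = 2.
Solving: A = - \frac{18}{11}, B = - \frac{37}{11}.
So u(n) = - \frac{37 \left(-4\right)^{n}}{11} - \frac{18 \cdot 7^{n}}{11}.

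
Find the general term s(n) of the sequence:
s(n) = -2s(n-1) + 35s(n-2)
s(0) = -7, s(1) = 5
Characteristic equation: x² + 2x - 35 = 0, which factors as (x - (5))(x - (-7)) = 0.
Roots r₁ = 5, r₂ = -7 (distinct).
General solution: s(n) = A·(5)^n + B·(-7)^n.
From s(0) = -7: A + B = -7.
From s(1) = 5: 5A - 7B = 5.
Solving: A = - \frac{11}{3}, B = - \frac{10}{3}.
So s(n) = - \frac{10 \left(-7\right)^{n}}{3} - \frac{11 \cdot 5^{n}}{3}.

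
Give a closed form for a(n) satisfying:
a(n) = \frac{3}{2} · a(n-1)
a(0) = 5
Pure geometric recurrence with ratio \frac{3}{2}.
By induction a(n) = a(0) · (\frac{3}{2})^n = 5 \left(\frac{3}{2}\right)^{n}.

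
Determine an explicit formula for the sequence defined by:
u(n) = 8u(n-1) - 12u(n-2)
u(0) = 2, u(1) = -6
Characteristic equation: x² - 8x + 12 = 0, which factors as (x - (2))(x - (6)) = 0.
Roots r₁ = 2, r₂ = 6 (distinct).
General solution: u(n) = A·(2)^n + B·(6)^n.
From u(0) = 2: A + B = 2.
From u(1) = -6: 2A + 6B = -6.
Solving: A = \frac{9}{2}, B = - \frac{5}{2}.
So u(n) = \frac{9 \cdot 2^{n}}{2} - \frac{5 \cdot 6^{n}}{2}.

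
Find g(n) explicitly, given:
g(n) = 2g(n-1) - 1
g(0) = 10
First-order linear non-homogeneous.
Homogeneous solution: g_h(n) = A·(2)^n.
Try constant particular solution g_p = K: K = 2K - 1 ⇒ K = 1.
General: g(n) = A·(2)^n + 1.
Apply g(0) = 10: A + 1 = 10 ⇒ A = 9.
So g(n) = 9 \cdot 2^{n} + 1.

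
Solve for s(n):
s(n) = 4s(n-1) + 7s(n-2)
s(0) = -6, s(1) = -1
Characteristic equation: x² - 4x - 7 = 0.
Discriminant Δ = (4)² + 4·(7) = 44.
Roots r₁,₂ = (4 ± √44)/2, so r₁ = 2 + \sqrt{11}, r₂ = 2 - \sqrt{11}.
General solution: s(n) = A·r₁^n + B·r₂^n.
From the initial conditions, A + B = -6 and r₁A + r₂B = -1.
Since r₁ - r₂ = √44: A = (-1 - (-6)r₂)/√44 = -3 + \frac{\sqrt{11}}{2}, and B = -6 - A = -3 - \frac{\sqrt{11}}{2}.
So s(n) = \left(-3 + \frac{\sqrt{11}}{2}\right)\left(2 + \sqrt{11}\right)^n + \left(-3 - \frac{\sqrt{11}}{2}\right)\left(2 - \sqrt{11}\right)^n.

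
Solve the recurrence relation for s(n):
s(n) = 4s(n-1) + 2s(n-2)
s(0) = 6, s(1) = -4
Characteristic equation: x² - 4x - 2 = 0.
Discriminant Δ = (4)² + 4·(2) = 24.
Roots r₁,₂ = (4 ± √24)/2, so r₁ = 2 + \sqrt{6}, r₂ = 2 - \sqrt{6}.
General solution: s(n) = A·r₁^n + B·r₂^n.
From the initial conditions, A + B = 6 and r₁A + r₂B = -4.
Since r₁ - r₂ = √24: A = (-4 - (6)r₂)/√24 = 3 - \frac{4 \sqrt{6}}{3}, and B = 6 - A = 3 + \frac{4 \sqrt{6}}{3}.
So s(n) = \left(3 - \frac{4 \sqrt{6}}{3}\right)\left(2 + \sqrt{6}\right)^n + \left(3 + \frac{4 \sqrt{6}}{3}\right)\left(2 - \sqrt{6}\right)^n.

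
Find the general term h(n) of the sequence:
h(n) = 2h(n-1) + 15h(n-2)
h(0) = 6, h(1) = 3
Characteristic equation: x² - 2x - 15 = 0, which factors as (x - (5))(x - (-3)) = 0.
Roots r₁ = 5, r₂ = -3 (distinct).
General solution: h(n) = A·(5)^n + B·(-3)^n.
From h(0) = 6: A + B = 6.
From h(1) = 3: 5A - 3B = 3.
Solving: A = \frac{21}{8}, B = \frac{27}{8}.
So h(n) = \frac{27 \left(-3\right)^{n}}{8} + \frac{21 \cdot 5^{n}}{8}.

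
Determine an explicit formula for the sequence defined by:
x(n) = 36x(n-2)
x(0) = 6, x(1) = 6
Characteristic equation: x² - 36 = 0, which factors as (x - (6))(x - (-6)) = 0.
Roots r₁ = 6, r₂ = -6 (distinct).
General solution: x(n) = A·(6)^n + B·(-6)^n.
From x(0) = 6: A + B = 6.
From x(1) = 6: 6A - 6B = 6.
Solving: A = \frac{7}{2}, B = \frac{5}{2}.
So x(n) = \frac{5 \left(-6\right)^{n}}{2} + \frac{7 \cdot 6^{n}}{2}.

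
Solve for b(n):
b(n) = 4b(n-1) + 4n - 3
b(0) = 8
First-order linear with linear forcing.
Homogeneous solution: b_h(n) = A·(4)^n.
Try particular b_p(n) = pn + q. Substituting:
  pn + q = 4(p(n-1) + q) + 4n - 3.
Matching the n-coefficient: p = 4p + 4 ⇒ p = - \frac{4}{3}.
Matching constants: q = -4p + 4q - 3 ⇒ q = - \frac{7}{9}.
General: b(n) = A·(4)^n - \frac{4 n}{3} - \frac{7}{9}.
Apply b(0) = 8: A - \frac{7}{9} = 8 ⇒ A = \frac{79}{9}.
So b(n) = \frac{79 \cdot 4^{n}}{9} - \frac{4 n}{3} - \frac{7}{9}.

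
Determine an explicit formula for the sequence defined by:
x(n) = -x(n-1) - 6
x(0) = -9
First-order linear non-homogeneous.
Homogeneous solution: x_h(n) = A·(-1)^n.
Try constant particular solution x_p = K: K = -K - 6 ⇒ K = -3.
General: x(n) = A·(-1)^n - 3.
Apply x(0) = -9: A - 3 = -9 ⇒ A = -6.
So x(n) = - 6 \left(-1\right)^{n} - 3.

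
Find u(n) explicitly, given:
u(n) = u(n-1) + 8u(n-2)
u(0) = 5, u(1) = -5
Characteristic equation: x² - x - 8 = 0.
Discriminant Δ = (1)² + 4·(8) = 33.
Roots r₁,₂ = (1 ± √33)/2, so r₁ = \frac{1}{2} + \frac{\sqrt{33}}{2}, r₂ = \frac{1}{2} - \frac{\sqrt{33}}{2}.
General solution: u(n) = A·r₁^n + B·r₂^n.
From the initial conditions, A + B = 5 and r₁A + r₂B = -5.
Since r₁ - r₂ = √33: A = (-5 - (5)r₂)/√33 = \frac{5}{2} - \frac{5 \sqrt{33}}{22}, and B = 5 - A = \frac{5 \sqrt{33}}{22} + \frac{5}{2}.
So u(n) = \left(\frac{5}{2} - \frac{5 \sqrt{33}}{22}\right)\left(\frac{1}{2} + \frac{\sqrt{33}}{2}\right)^n + \left(\frac{5 \sqrt{33}}{22} + \frac{5}{2}\right)\left(\frac{1}{2} - \frac{\sqrt{33}}{2}\right)^n.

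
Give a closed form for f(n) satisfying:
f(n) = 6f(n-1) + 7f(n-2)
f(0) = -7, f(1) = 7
Characteristic equation: x² - 6x - 7 = 0, which factors as (x - (7))(x - (-1)) = 0.
Roots r₁ = 7, r₂ = -1 (distinct).
General solution: f(n) = A·(7)^n + B·(-1)^n.
From f(0) = -7: A + B = -7.
From f(1) = 7: 7A - B = 7.
Solving: A = 0, B = -7.
So f(n) = - 7 \left(-1\right)^{n}.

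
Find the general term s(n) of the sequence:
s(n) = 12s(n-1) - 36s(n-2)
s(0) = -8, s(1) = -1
Characteristic equation: x² - 12x + 36 = 0, which is (x - (6))².
Repeated root r = 6.
General solution: s(n) = (A + Bn)·(6)^n.
From s(0) = -8: A = -8.
From s(1) = -1: (A + B)·(6) = -1 ⇒ B = \frac{47}{6}.
So s(n) = \left(\frac{47 n}{6} - 8\right) \cdot (6)^n.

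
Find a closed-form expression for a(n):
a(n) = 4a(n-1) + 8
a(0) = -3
First-order linear non-homogeneous.
Homogeneous solution: a_h(n) = A·(4)^n.
Try constant particular solution a_p = K: K = 4K + 8 ⇒ K = - \frac{8}{3}.
General: a(n) = A·(4)^n - \frac{8}{3}.
Apply a(0) = -3: A - \frac{8}{3} = -3 ⇒ A = - \frac{1}{3}.
So a(n) = - \frac{4^{n}}{3} - \frac{8}{3}.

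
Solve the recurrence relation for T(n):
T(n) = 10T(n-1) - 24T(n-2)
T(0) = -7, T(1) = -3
Characteristic equation: x² - 10x + 24 = 0, which factors as (x - (6))(x - (4)) = 0.
Roots r₁ = 6, r₂ = 4 (distinct).
General solution: T(n) = A·(6)^n + B·(4)^n.
From T(0) = -7: A + B = -7.
From T(1) = -3: 6A + 4B = -3.
Solving: A = \frac{25}{2}, B = - \frac{39}{2}.
So T(n) = - \frac{39 \cdot 4^{n}}{2} + \frac{25 \cdot 6^{n}}{2}.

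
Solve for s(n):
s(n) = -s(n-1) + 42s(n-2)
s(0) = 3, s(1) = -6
Characteristic equation: x² + x - 42 = 0, which factors as (x - (-7))(x - (6)) = 0.
Roots r₁ = -7, r₂ = 6 (distinct).
General solution: s(n) = A·(-7)^n + B·(6)^n.
From s(0) = 3: A + B = 3.
From s(1) = -6: -7A + 6B = -6.
Solving: A = \frac{24}{13}, B = \frac{15}{13}.
So s(n) = \frac{24 \left(-7\right)^{n}}{13} + \frac{15 \cdot 6^{n}}{13}.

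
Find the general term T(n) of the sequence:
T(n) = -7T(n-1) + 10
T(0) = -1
First-order linear non-homogeneous.
Homogeneous solution: T_h(n) = A·(-7)^n.
Try constant particular solution T_p = K: K = -7K + 10 ⇒ K = \frac{5}{4}.
General: T(n) = A·(-7)^n + \frac{5}{4}.
Apply T(0) = -1: A + \frac{5}{4} = -1 ⇒ A = - \frac{9}{4}.
So T(n) = \frac{5}{4} - \frac{9 \left(-7\right)^{n}}{4}.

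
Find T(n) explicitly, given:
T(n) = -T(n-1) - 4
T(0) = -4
First-order linear non-homogeneous.
Homogeneous solution: T_h(n) = A·(-1)^n.
Try constant particular solution T_p = K: K = -K - 4 ⇒ K = -2.
General: T(n) = A·(-1)^n - 2.
Apply T(0) = -4: A - 2 = -4 ⇒ A = -2.
So T(n) = - 2 \left(-1\right)^{n} - 2.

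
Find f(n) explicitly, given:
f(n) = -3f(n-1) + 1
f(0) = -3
First-order linear non-homogeneous.
Homogeneous solution: f_h(n) = A·(-3)^n.
Try constant particular solution f_p = K: K = -3K + 1 ⇒ K = \frac{1}{4}.
General: f(n) = A·(-3)^n + \frac{1}{4}.
Apply f(0) = -3: A + \frac{1}{4} = -3 ⇒ A = - \frac{13}{4}.
So f(n) = \frac{1}{4} - \frac{13 \left(-3\right)^{n}}{4}.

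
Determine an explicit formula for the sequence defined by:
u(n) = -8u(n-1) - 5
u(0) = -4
First-order linear non-homogeneous.
Homogeneous solution: u_h(n) = A·(-8)^n.
Try constant particular solution u_p = K: K = -8K - 5 ⇒ K = - \frac{5}{9}.
General: u(n) = A·(-8)^n - \frac{5}{9}.
Apply u(0) = -4: A - \frac{5}{9} = -4 ⇒ A = - \frac{31}{9}.
So u(n) = - \frac{31 \left(-8\right)^{n}}{9} - \frac{5}{9}.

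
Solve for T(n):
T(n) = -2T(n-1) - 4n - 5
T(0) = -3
First-order linear with linear forcing.
Homogeneous solution: T_h(n) = A·(-2)^n.
Try particular T_p(n) = pn + q. Substituting:
  pn + q = -2(p(n-1) + q) - 4n - 5.
Matching the n-coefficient: p = -2p - 4 ⇒ p = - \frac{4}{3}.
Matching constants: q = 2p - 2q - 5 ⇒ q = - \frac{23}{9}.
General: T(n) = A·(-2)^n - \frac{4 n}{3} - \frac{23}{9}.
Apply T(0) = -3: A - \frac{23}{9} = -3 ⇒ A = - \frac{4}{9}.
So T(n) = - \frac{4 \left(-2\right)^{n}}{9} - \frac{4 n}{3} - \frac{23}{9}.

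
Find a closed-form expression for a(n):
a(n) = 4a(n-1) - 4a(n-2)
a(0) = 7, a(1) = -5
Characteristic equation: x² - 4x + 4 = 0, which is (x - (2))².
Repeated root r = 2.
General solution: a(n) = (A + Bn)·(2)^n.
From a(0) = 7: A = 7.
From a(1) = -5: (A + B)·(2) = -5 ⇒ B = - \frac{19}{2}.
So a(n) = \left(7 - \frac{19 n}{2}\right) \cdot (2)^n.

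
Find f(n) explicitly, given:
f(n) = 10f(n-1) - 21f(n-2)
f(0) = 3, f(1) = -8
Characteristic equation: x² - 10x + 21 = 0, which factors as (x - (3))(x - (7)) = 0.
Roots r₁ = 3, r₂ = 7 (distinct).
General solution: f(n) = A·(3)^n + B·(7)^n.
From f(0) = 3: A + B = 3.
From f(1) = -8: 3A + 7B = -8.
Solving: A = \frac{29}{4}, B = - \frac{17}{4}.
So f(n) = \frac{29 \cdot 3^{n}}{4} - \frac{17 \cdot 7^{n}}{4}.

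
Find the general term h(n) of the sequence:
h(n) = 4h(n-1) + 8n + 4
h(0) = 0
First-order linear with linear forcing.
Homogeneous solution: h_h(n) = A·(4)^n.
Try particular h_p(n) = pn + q. Substituting:
  pn + q = 4(p(n-1) + q) + 8n + 4.
Matching the n-coefficient: p = 4p + 8 ⇒ p = - \frac{8}{3}.
Matching constants: q = -4p + 4q + 4 ⇒ q = - \frac{44}{9}.
General: h(n) = A·(4)^n - \frac{8 n}{3} - \frac{44}{9}.
Apply h(0) = 0: A - \frac{44}{9} = 0 ⇒ A = \frac{44}{9}.
So h(n) = \frac{44 \cdot 4^{n}}{9} - \frac{8 n}{3} - \frac{44}{9}.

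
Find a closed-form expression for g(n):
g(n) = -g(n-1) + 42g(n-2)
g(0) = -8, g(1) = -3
Characteristic equation: x² + x - 42 = 0, which factors as (x - (-7))(x - (6)) = 0.
Roots r₁ = -7, r₂ = 6 (distinct).
General solution: g(n) = A·(-7)^n + B·(6)^n.
From g(0) = -8: A + B = -8.
From g(1) = -3: -7A + 6B = -3.
Solving: A = - \frac{45}{13}, B = - \frac{59}{13}.
So g(n) = - \frac{45 \left(-7\right)^{n}}{13} - \frac{59 \cdot 6^{n}}{13}.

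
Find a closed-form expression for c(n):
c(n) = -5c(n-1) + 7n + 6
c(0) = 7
First-order linear with linear forcing.
Homogeneous solution: c_h(n) = A·(-5)^n.
Try particular c_p(n) = pn + q. Substituting:
  pn + q = -5(p(n-1) + q) + 7n + 6.
Matching the n-coefficient: p = -5p + 7 ⇒ p = \frac{7}{6}.
Matching constants: q = 5p - 5q + 6 ⇒ q = \frac{71}{36}.
General: c(n) = A·(-5)^n + \frac{7 n}{6} + \frac{71}{36}.
Apply c(0) = 7: A + \frac{71}{36} = 7 ⇒ A = \frac{181}{36}.
So c(n) = \frac{181 \left(-5\right)^{n}}{36} + \frac{7 n}{6} + \frac{71}{36}.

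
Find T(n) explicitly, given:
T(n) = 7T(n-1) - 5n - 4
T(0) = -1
First-order linear with linear forcing.
Homogeneous solution: T_h(n) = A·(7)^n.
Try particular T_p(n) = pn + q. Substituting:
  pn + q = 7(p(n-1) + q) - 5n - 4.
Matching the n-coefficient: p = 7p - 5 ⇒ p = \frac{5}{6}.
Matching constants: q = -7p + 7q - 4 ⇒ q = \frac{59}{36}.
General: T(n) = A·(7)^n + \frac{5 n}{6} + \frac{59}{36}.
Apply T(0) = -1: A + \frac{59}{36} = -1 ⇒ A = - \frac{95}{36}.
So T(n) = - \frac{95 \cdot 7^{n}}{36} + \frac{5 n}{6} + \frac{59}{36}.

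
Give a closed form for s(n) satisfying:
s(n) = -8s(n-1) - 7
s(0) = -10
First-order linear non-homogeneous.
Homogeneous solution: s_h(n) = A·(-8)^n.
Try constant particular solution s_p = K: K = -8K - 7 ⇒ K = - \frac{7}{9}.
General: s(n) = A·(-8)^n - \frac{7}{9}.
Apply s(0) = -10: A - \frac{7}{9} = -10 ⇒ A = - \frac{83}{9}.
So s(n) = - \frac{83 \left(-8\right)^{n}}{9} - \frac{7}{9}.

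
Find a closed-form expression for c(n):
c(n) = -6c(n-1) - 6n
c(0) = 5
First-order linear with linear forcing.
Homogeneous solution: c_h(n) = A·(-6)^n.
Try particular c_p(n) = pn + q. Substituting:
  pn + q = -6(p(n-1) + q) - 6n.
Matching the n-coefficient: p = -6p - 6 ⇒ p = - \frac{6}{7}.
Matching constants: q = 6p - 6q ⇒ q = - \frac{36}{49}.
General: c(n) = A·(-6)^n - \frac{6 n}{7} - \frac{36}{49}.
Apply c(0) = 5: A - \frac{36}{49} = 5 ⇒ A = \frac{281}{49}.
So c(n) = \frac{281 \left(-6\right)^{n}}{49} - \frac{6 n}{7} - \frac{36}{49}.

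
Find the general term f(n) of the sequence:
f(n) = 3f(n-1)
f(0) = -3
This is a homogeneous first-order recurrence with ratio 3.
By induction f(n) = f(0) · (3)^n = - 3 \cdot 3^{n}.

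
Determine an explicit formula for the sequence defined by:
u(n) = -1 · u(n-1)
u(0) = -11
Pure geometric recurrence with ratio -1.
By induction u(n) = u(0) · (-1)^n = - 11 \left(-1\right)^{n}.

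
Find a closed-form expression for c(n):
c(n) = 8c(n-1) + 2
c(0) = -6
First-order linear non-homogeneous.
Homogeneous solution: c_h(n) = A·(8)^n.
Try constant particular solution c_p = K: K = 8K + 2 ⇒ K = - \frac{2}{7}.
General: c(n) = A·(8)^n - \frac{2}{7}.
Apply c(0) = -6: A - \frac{2}{7} = -6 ⇒ A = - \frac{40}{7}.
So c(n) = - \frac{40 \cdot 8^{n}}{7} - \frac{2}{7}.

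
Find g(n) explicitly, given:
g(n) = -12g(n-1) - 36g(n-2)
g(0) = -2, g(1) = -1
Characteristic equation: x² + 12x + 36 = 0, which is (x - (-6))².
Repeated root r = -6.
General solution: g(n) = (A + Bn)·(-6)^n.
From g(0) = -2: A = -2.
From g(1) = -1: (A + B)·(-6) = -1 ⇒ B = \frac{13}{6}.
So g(n) = \left(\frac{13 n}{6} - 2\right) \cdot (-6)^n.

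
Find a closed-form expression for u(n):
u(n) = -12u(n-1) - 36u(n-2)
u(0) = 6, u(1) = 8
Characteristic equation: x² + 12x + 36 = 0, which is (x - (-6))².
Repeated root r = -6.
General solution: u(n) = (A + Bn)·(-6)^n.
From u(0) = 6: A = 6.
From u(1) = 8: (A + B)·(-6) = 8 ⇒ B = - \frac{22}{3}.
So u(n) = \left(6 - \frac{22 n}{3}\right) \cdot (-6)^n.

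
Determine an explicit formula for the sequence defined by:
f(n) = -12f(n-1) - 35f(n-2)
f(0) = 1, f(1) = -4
Characteristic equation: x² + 12x + 35 = 0, which factors as (x - (-5))(x - (-7)) = 0.
Roots r₁ = -5, r₂ = -7 (distinct).
General solution: f(n) = A·(-5)^n + B·(-7)^n.
From f(0) = 1: A + B = 1.
From f(1) = -4: -5A - 7B = -4.
Solving: A = \frac{3}{2}, B = - \frac{1}{2}.
So f(n) = \frac{3 \left(-5\right)^{n}}{2} - \frac{\left(-7\right)^{n}}{2}.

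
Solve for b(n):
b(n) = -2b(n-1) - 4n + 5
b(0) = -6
First-order linear with linear forcing.
Homogeneous solution: b_h(n) = A·(-2)^n.
Try particular b_p(n) = pn + q. Substituting:
  pn + q = -2(p(n-1) + q) - 4n + 5.
Matching the n-coefficient: p = -2p - 4 ⇒ p = - \frac{4}{3}.
Matching constants: q = 2p - 2q + 5 ⇒ q = \frac{7}{9}.
General: b(n) = A·(-2)^n - \frac{4 n}{3} + \frac{7}{9}.
Apply b(0) = -6: A + \frac{7}{9} = -6 ⇒ A = - \frac{61}{9}.
So b(n) = - \frac{61 \left(-2\right)^{n}}{9} - \frac{4 n}{3} + \frac{7}{9}.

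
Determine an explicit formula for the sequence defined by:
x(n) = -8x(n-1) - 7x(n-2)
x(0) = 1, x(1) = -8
Characteristic equation: x² + 8x + 7 = 0, which factors as (x - (-1))(x - (-7)) = 0.
Roots r₁ = -1, r₂ = -7 (distinct).
General solution: x(n) = A·(-1)^n + B·(-7)^n.
From x(0) = 1: A + B = 1.
From x(1) = -8: -A - 7B = -8.
Solving: A = - \frac{1}{6}, B = \frac{7}{6}.
So x(n) = - \frac{\left(-1\right)^{n}}{6} + \frac{7 \left(-7\right)^{n}}{6}.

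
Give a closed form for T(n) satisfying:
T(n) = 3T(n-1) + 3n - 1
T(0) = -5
First-order linear with linear forcing.
Homogeneous solution: T_h(n) = A·(3)^n.
Try particular T_p(n) = pn + q. Substituting:
  pn + q = 3(p(n-1) + q) + 3n - 1.
Matching the n-coefficient: p = 3p + 3 ⇒ p = - \frac{3}{2}.
Matching constants: q = -3p + 3q - 1 ⇒ q = - \frac{7}{4}.
General: T(n) = A·(3)^n - \frac{3 n}{2} - \frac{7}{4}.
Apply T(0) = -5: A - \frac{7}{4} = -5 ⇒ A = - \frac{13}{4}.
So T(n) = - \frac{13 \cdot 3^{n}}{4} - \frac{3 n}{2} - \frac{7}{4}.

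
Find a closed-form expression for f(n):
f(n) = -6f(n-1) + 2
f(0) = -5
First-order linear non-homogeneous.
Homogeneous solution: f_h(n) = A·(-6)^n.
Try constant particular solution f_p = K: K = -6K + 2 ⇒ K = \frac{2}{7}.
General: f(n) = A·(-6)^n + \frac{2}{7}.
Apply f(0) = -5: A + \frac{2}{7} = -5 ⇒ A = - \frac{37}{7}.
So f(n) = \frac{2}{7} - \frac{37 \left(-6\right)^{n}}{7}.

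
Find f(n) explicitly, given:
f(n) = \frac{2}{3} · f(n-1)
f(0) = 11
Pure geometric recurrence with ratio \frac{2}{3}.
By induction f(n) = f(0) · (\frac{2}{3})^n = 11 \left(\frac{2}{3}\right)^{n}.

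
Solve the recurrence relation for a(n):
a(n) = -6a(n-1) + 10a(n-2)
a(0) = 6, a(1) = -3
Characteristic equation: x² + 6x - 10 = 0.
Discriminant Δ = (-6)² + 4·(10) = 76.
Roots r₁,₂ = (-6 ± √76)/2, so r₁ = -3 + \sqrt{19}, r₂ = - \sqrt{19} - 3.
General solution: a(n) = A·r₁^n + B·r₂^n.
From the initial conditions, A + B = 6 and r₁A + r₂B = -3.
Since r₁ - r₂ = √76: A = (-3 - (6)r₂)/√76 = \frac{15 \sqrt{19}}{38} + 3, and B = 6 - A = 3 - \frac{15 \sqrt{19}}{38}.
So a(n) = \left(\frac{15 \sqrt{19}}{38} + 3\right)\left(-3 + \sqrt{19}\right)^n + \left(3 - \frac{15 \sqrt{19}}{38}\right)\left(- \sqrt{19} - 3\right)^n.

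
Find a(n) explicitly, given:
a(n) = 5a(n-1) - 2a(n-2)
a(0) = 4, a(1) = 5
Characteristic equation: x² - 5x + 2 = 0.
Discriminant Δ = (5)² + 4·(-2) = 17.
Roots r₁,₂ = (5 ± √17)/2, so r₁ = \frac{\sqrt{17}}{2} + \frac{5}{2}, r₂ = \frac{5}{2} - \frac{\sqrt{17}}{2}.
General solution: a(n) = A·r₁^n + B·r₂^n.
From the initial conditions, A + B = 4 and r₁A + r₂B = 5.
Since r₁ - r₂ = √17: A = (5 - (4)r₂)/√17 = 2 - \frac{5 \sqrt{17}}{17}, and B = 4 - A = \frac{5 \sqrt{17}}{17} + 2.
So a(n) = \left(2 - \frac{5 \sqrt{17}}{17}\right)\left(\frac{\sqrt{17}}{2} + \frac{5}{2}\right)^n + \left(\frac{5 \sqrt{17}}{17} + 2\right)\left(\frac{5}{2} - \frac{\sqrt{17}}{2}\right)^n.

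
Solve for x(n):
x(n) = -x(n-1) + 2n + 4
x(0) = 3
First-order linear with linear forcing.
Homogeneous solution: x_h(n) = A·(-1)^n.
Try particular x_p(n) = pn + q. Substituting:
  pn + q = -(p(n-1) + q) + 2n + 4.
Matching the n-coefficient: p = -p + 2 ⇒ p = 1.
Matching constants: q = p - q + 4 ⇒ q = \frac{5}{2}.
General: x(n) = A·(-1)^n + n + \frac{5}{2}.
Apply x(0) = 3: A + \frac{5}{2} = 3 ⇒ A = \frac{1}{2}.
So x(n) = \frac{\left(-1\right)^{n}}{2} + n + \frac{5}{2}.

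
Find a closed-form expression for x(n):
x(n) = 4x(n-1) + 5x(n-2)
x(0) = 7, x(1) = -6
Characteristic equation: x² - 4x - 5 = 0, which factors as (x - (5))(x - (-1)) = 0.
Roots r₁ = 5, r₂ = -1 (distinct).
General solution: x(n) = A·(5)^n + B·(-1)^n.
From x(0) = 7: A + B = 7.
From x(1) = -6: 5A - B = -6.
Solving: A = \frac{1}{6}, B = \frac{41}{6}.
So x(n) = \frac{41 \left(-1\right)^{n}}{6} + \frac{5^{n}}{6}.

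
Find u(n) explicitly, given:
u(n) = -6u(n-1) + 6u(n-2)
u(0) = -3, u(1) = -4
Characteristic equation: x² + 6x - 6 = 0.
Discriminant Δ = (-6)² + 4·(6) = 60.
Roots r₁,₂ = (-6 ± √60)/2, so r₁ = -3 + \sqrt{15}, r₂ = - \sqrt{15} - 3.
General solution: u(n) = A·r₁^n + B·r₂^n.
From the initial conditions, A + B = -3 and r₁A + r₂B = -4.
Since r₁ - r₂ = √60: A = (-4 - (-3)r₂)/√60 = - \frac{13 \sqrt{15}}{30} - \frac{3}{2}, and B = -3 - A = - \frac{3}{2} + \frac{13 \sqrt{15}}{30}.
So u(n) = \left(- \frac{13 \sqrt{15}}{30} - \frac{3}{2}\right)\left(-3 + \sqrt{15}\right)^n + \left(- \frac{3}{2} + \frac{13 \sqrt{15}}{30}\right)\left(- \sqrt{15} - 3\right)^n.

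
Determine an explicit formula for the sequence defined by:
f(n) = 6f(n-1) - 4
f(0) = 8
First-order linear non-homogeneous.
Homogeneous solution: f_h(n) = A·(6)^n.
Try constant particular solution f_p = K: K = 6K - 4 ⇒ K = \frac{4}{5}.
General: f(n) = A·(6)^n + \frac{4}{5}.
Apply f(0) = 8: A + \frac{4}{5} = 8 ⇒ A = \frac{36}{5}.
So f(n) = \frac{36 \cdot 6^{n}}{5} + \frac{4}{5}.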